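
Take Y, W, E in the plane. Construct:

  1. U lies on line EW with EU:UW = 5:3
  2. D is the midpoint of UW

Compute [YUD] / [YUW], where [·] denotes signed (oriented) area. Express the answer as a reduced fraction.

[YUD]:[YUW] = 1/2

Set Y = (0, 0), W = (1, 0), E = (0, 1); any affine frame gives the same invariant.
1. U lies on line EW with EU:UW = 5:3 ⇒ U = (5/8, 3/8)
2. D is the midpoint of UW ⇒ D = (13/16, 3/16)
2·[YUD] = -3/16, 2·[YUW] = -3/8
[YUD]:[YUW] = -3/16:-3/8 = 1/2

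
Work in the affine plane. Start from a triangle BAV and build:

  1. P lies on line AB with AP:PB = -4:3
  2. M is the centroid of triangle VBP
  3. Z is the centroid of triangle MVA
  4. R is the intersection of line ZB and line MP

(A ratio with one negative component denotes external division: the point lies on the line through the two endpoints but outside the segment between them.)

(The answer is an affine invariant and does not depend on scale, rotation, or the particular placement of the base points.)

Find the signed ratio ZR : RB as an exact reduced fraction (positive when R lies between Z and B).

ZR:RB = -1/9

Choose coordinates B = (0, 0), A = (1, 0), V = (0, 1).
1. P lies on line AB with AP:PB = -4:3 ⇒ P = (-3, 0)
2. M is the centroid of triangle VBP ⇒ M = (-1, 1/3)
3. Z is the centroid of triangle MVA ⇒ Z = (0, 4/9)
4. R is the intersection of line ZB and line MP ⇒ R = (0, 1/2)
R = Z + t·(B−Z) with t = -1/8, so ZR:RB = t:(1−t) = -1/8:9/8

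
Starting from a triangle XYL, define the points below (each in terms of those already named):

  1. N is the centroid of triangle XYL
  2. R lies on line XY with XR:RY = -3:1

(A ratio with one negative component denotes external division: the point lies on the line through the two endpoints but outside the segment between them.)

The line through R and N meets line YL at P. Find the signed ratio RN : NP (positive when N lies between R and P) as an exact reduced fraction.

RN:NP = -5/2

Set X = (0, 0), Y = (1, 0), L = (0, 1); any affine frame gives the same invariant.
1. N is the centroid of triangle XYL ⇒ N = (1/3, 1/3)
2. R lies on line XY with XR:RY = -3:1 ⇒ R = (3/2, 0)
line RN meets YL at P = (4/5, 1/5)
N = R + t·(P−R) with t = 5/3, so RN:NP = 5/3:-2/3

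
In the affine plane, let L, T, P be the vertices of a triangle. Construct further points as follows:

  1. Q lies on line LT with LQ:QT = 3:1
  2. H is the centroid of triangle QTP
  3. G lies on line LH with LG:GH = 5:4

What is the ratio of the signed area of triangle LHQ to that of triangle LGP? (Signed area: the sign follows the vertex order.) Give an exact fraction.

Assign L = (0, 0), T = (1, 0), P = (0, 1) — the answer is frame-independent, so this choice is without loss of generality.
1. Q lies on line LT with LQ:QT = 3:1 ⇒ Q = (3/4, 0)
2. H is the centroid of triangle QTP ⇒ H = (7/12, 1/3)
3. G lies on line LH with LG:GH = 5:4 ⇒ G = (35/108, 5/27)
2·[LHQ] = -1/4, 2·[LGP] = 35/108
[LHQ]:[LGP] = -1/4:35/108 = -27/35

[LHQ]:[LGP] = -27/35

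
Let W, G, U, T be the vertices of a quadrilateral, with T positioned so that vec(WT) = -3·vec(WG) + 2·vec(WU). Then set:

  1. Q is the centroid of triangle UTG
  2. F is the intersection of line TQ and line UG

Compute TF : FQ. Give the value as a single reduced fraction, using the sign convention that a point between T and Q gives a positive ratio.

TF:FQ = -3

Choose coordinates W = (0, 0), G = (1, 0), U = (0, 1), T = (-3, 2).
1. Q is the centroid of triangle UTG ⇒ Q = (-2/3, 1)
2. F is the intersection of line TQ and line UG ⇒ F = (1/2, 1/2)
F = T + t·(Q−T) with t = 3/2, so TF:FQ = t:(1−t) = 3/2:-1/2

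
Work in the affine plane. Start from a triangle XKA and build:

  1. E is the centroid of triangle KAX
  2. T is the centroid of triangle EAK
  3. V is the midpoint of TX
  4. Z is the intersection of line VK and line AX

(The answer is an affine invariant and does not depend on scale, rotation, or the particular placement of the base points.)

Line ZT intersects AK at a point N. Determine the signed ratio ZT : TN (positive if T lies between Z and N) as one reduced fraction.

Choose coordinates X = (0, 0), K = (1, 0), A = (0, 1).
1. E is the centroid of triangle KAX ⇒ E = (1/3, 1/3)
2. T is the centroid of triangle EAK ⇒ T = (4/9, 4/9)
3. V is the midpoint of TX ⇒ V = (2/9, 2/9)
4. Z is the intersection of line VK and line AX ⇒ Z = (0, 2/7)
line ZT meets AK at N = (10/19, 9/19)
T = Z + t·(N−Z) with t = 38/45, so ZT:TN = 38/45:7/45

ZT:TN = 38/7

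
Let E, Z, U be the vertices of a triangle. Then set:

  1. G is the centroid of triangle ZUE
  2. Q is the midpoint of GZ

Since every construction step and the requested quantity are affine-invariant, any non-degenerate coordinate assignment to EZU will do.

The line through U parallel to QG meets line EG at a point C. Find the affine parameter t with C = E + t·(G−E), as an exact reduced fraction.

Set E = (0, 0), Z = (1, 0), U = (0, 1); any affine frame gives the same invariant.
1. G is the centroid of triangle ZUE ⇒ G = (1/3, 1/3)
2. Q is the midpoint of GZ ⇒ Q = (2/3, 1/6)
through U parallel to QG: direction (-1/3, 1/6); meets EG at C = (2/3, 2/3)
C = E + t·(G−E) with t = 2

t = 2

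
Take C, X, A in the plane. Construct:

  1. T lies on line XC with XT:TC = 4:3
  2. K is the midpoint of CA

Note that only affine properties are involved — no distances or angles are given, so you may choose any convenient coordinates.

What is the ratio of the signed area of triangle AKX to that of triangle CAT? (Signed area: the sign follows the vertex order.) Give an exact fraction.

[AKX]:[CAT] = -7/6

Choose coordinates C = (0, 0), X = (1, 0), A = (0, 1).
1. T lies on line XC with XT:TC = 4:3 ⇒ T = (3/7, 0)
2. K is the midpoint of CA ⇒ K = (0, 1/2)
2·[AKX] = 1/2, 2·[CAT] = -3/7
[AKX]:[CAT] = 1/2:-3/7 = -7/6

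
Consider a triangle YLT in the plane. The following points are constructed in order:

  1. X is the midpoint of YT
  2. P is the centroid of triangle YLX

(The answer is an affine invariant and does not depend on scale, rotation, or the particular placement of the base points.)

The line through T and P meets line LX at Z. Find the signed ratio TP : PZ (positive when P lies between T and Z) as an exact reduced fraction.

TP:PZ = -4

Set Y = (0, 0), L = (1, 0), T = (0, 1); any affine frame gives the same invariant.
1. X is the midpoint of YT ⇒ X = (0, 1/2)
2. P is the centroid of triangle YLX ⇒ P = (1/3, 1/6)
line TP meets LX at Z = (1/4, 3/8)
P = T + t·(Z−T) with t = 4/3, so TP:PZ = 4/3:-1/3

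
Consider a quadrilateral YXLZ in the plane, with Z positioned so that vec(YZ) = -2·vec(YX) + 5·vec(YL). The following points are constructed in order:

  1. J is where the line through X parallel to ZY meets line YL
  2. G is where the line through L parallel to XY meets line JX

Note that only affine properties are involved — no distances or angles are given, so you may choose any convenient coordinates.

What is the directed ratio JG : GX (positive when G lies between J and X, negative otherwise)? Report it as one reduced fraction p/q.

Choose coordinates Y = (0, 0), X = (1, 0), L = (0, 1), Z = (-2, 5).
1. J is where the line through X parallel to ZY meets line YL ⇒ J = (0, 5/2)
2. G is where the line through L parallel to XY meets line JX ⇒ G = (3/5, 1)
G = J + t·(X−J) with t = 3/5, so JG:GX = t:(1−t) = 3/5:2/5

JG:GX = 3/2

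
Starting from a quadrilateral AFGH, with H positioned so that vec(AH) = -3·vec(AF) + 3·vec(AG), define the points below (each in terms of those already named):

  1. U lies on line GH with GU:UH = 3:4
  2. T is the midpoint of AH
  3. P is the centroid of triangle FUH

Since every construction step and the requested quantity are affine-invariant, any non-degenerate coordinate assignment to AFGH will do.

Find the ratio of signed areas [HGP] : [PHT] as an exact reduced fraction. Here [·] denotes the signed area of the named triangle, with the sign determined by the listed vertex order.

[HGP]:[PHT] = -14/33

Work in coordinates with A = (0, 0), F = (1, 0), G = (0, 1), H = (-3, 3).
1. U lies on line GH with GU:UH = 3:4 ⇒ U = (-9/7, 13/7)
2. T is the midpoint of AH ⇒ T = (-3/2, 3/2)
3. P is the centroid of triangle FUH ⇒ P = (-23/21, 34/21)
2·[HGP] = -1/3, 2·[PHT] = 11/14
[HGP]:[PHT] = -1/3:11/14 = -14/33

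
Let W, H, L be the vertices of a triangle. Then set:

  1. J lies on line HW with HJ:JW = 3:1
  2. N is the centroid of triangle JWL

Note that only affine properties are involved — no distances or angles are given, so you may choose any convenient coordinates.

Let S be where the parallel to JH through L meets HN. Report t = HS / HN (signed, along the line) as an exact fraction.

t = 3

Assign W = (0, 0), H = (1, 0), L = (0, 1) — the answer is frame-independent, so this choice is without loss of generality.
1. J lies on line HW with HJ:JW = 3:1 ⇒ J = (1/4, 0)
2. N is the centroid of triangle JWL ⇒ N = (1/12, 1/3)
through L parallel to JH: direction (3/4, 0); meets HN at S = (-7/4, 1)
S = H + t·(N−H) with t = 3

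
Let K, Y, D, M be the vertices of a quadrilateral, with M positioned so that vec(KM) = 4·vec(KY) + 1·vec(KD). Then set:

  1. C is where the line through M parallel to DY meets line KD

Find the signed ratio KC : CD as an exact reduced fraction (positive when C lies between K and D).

Work in coordinates with K = (0, 0), Y = (1, 0), D = (0, 1), M = (4, 1).
1. C is where the line through M parallel to DY meets line KD ⇒ C = (0, 5)
C = K + t·(D−K) with t = 5, so KC:CD = t:(1−t) = 5:-4

KC:CD = -5/4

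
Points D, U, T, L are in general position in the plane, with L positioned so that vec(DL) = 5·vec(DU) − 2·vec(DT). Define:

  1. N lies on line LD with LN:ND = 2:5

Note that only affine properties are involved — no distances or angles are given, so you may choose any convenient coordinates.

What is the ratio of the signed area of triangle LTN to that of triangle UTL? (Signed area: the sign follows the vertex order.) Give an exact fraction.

[LTN]:[UTL] = -5/7

Choose coordinates D = (0, 0), U = (1, 0), T = (0, 1), L = (5, -2).
1. N lies on line LD with LN:ND = 2:5 ⇒ N = (25/7, -10/7)
2·[LTN] = 10/7, 2·[UTL] = -2
[LTN]:[UTL] = 10/7:-2 = -5/7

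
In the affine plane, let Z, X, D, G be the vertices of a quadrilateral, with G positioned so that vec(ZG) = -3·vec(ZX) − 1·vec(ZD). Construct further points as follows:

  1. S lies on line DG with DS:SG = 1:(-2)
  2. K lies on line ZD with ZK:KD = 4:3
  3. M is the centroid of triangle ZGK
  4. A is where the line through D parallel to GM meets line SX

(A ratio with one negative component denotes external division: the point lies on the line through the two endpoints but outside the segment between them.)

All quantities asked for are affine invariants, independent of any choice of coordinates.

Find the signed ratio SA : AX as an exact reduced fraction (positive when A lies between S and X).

Assign Z = (0, 0), X = (1, 0), D = (0, 1), G = (-3, -1) — the answer is frame-independent, so this choice is without loss of generality.
1. S lies on line DG with DS:SG = 1:(-2) ⇒ S = (3, 3)
2. K lies on line ZD with ZK:KD = 4:3 ⇒ K = (0, 4/7)
3. M is the centroid of triangle ZGK ⇒ M = (-1, -1/7)
4. A is where the line through D parallel to GM meets line SX ⇒ A = (7/3, 2)
A = S + t·(X−S) with t = 1/3, so SA:AX = t:(1−t) = 1/3:2/3

SA:AX = 1/2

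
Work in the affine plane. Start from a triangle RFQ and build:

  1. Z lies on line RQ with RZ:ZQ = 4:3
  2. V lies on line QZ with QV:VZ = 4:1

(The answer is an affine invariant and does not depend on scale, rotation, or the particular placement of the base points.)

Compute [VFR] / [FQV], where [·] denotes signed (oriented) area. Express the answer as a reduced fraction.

Work in coordinates with R = (0, 0), F = (1, 0), Q = (0, 1).
1. Z lies on line RQ with RZ:ZQ = 4:3 ⇒ Z = (0, 4/7)
2. V lies on line QZ with QV:VZ = 4:1 ⇒ V = (0, 23/35)
2·[VFR] = -23/35, 2·[FQV] = 12/35
[VFR]:[FQV] = -23/35:12/35 = -23/12

[VFR]:[FQV] = -23/12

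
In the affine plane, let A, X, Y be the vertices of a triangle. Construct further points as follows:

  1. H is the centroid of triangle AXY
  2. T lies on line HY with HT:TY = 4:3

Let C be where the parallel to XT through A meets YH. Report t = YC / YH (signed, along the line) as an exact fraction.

Set A = (0, 0), X = (1, 0), Y = (0, 1); any affine frame gives the same invariant.
1. H is the centroid of triangle AXY ⇒ H = (1/3, 1/3)
2. T lies on line HY with HT:TY = 4:3 ⇒ T = (1/7, 5/7)
through A parallel to XT: direction (-6/7, 5/7); meets YH at C = (6/7, -5/7)
C = Y + t·(H−Y) with t = 18/7

t = 18/7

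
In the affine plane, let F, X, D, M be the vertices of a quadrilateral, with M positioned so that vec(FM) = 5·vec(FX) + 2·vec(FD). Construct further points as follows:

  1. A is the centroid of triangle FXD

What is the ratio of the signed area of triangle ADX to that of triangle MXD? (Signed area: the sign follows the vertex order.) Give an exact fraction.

[ADX]:[MXD] = 1/18

Work in coordinates with F = (0, 0), X = (1, 0), D = (0, 1), M = (5, 2).
1. A is the centroid of triangle FXD ⇒ A = (1/3, 1/3)
2·[ADX] = -1/3, 2·[MXD] = -6
[ADX]:[MXD] = -1/3:-6 = 1/18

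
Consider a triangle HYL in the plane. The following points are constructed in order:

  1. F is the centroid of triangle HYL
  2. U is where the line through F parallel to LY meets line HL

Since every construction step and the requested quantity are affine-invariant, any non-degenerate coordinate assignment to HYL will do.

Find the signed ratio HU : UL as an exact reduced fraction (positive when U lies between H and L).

HU:UL = 2

Assign H = (0, 0), Y = (1, 0), L = (0, 1) — the answer is frame-independent, so this choice is without loss of generality.
1. F is the centroid of triangle HYL ⇒ F = (1/3, 1/3)
2. U is where the line through F parallel to LY meets line HL ⇒ U = (0, 2/3)
U = H + t·(L−H) with t = 2/3, so HU:UL = t:(1−t) = 2/3:1/3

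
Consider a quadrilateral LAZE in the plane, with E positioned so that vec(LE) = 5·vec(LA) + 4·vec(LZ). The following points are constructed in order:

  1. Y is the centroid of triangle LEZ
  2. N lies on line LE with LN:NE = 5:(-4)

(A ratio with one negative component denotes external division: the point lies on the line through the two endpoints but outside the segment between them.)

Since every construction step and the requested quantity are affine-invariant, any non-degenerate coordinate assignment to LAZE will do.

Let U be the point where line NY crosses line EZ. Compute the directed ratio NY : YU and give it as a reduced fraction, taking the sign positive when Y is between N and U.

NY:YU = -13

Assign L = (0, 0), A = (1, 0), Z = (0, 1), E = (5, 4) — the answer is frame-independent, so this choice is without loss of generality.
1. Y is the centroid of triangle LEZ ⇒ Y = (5/3, 5/3)
2. N lies on line LE with LN:NE = 5:(-4) ⇒ N = (25, 20)
line NY meets EZ at U = (45/13, 40/13)
Y = N + t·(U−N) with t = 13/12, so NY:YU = 13/12:-1/12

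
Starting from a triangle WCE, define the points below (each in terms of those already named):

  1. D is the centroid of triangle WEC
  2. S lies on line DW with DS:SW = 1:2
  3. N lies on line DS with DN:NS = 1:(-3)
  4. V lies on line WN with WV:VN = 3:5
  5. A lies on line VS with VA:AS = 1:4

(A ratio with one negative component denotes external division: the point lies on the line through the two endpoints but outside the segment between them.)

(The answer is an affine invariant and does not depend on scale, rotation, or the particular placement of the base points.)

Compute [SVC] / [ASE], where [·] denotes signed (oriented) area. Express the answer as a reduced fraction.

Set W = (0, 0), C = (1, 0), E = (0, 1); any affine frame gives the same invariant.
1. D is the centroid of triangle WEC ⇒ D = (1/3, 1/3)
2. S lies on line DW with DS:SW = 1:2 ⇒ S = (2/9, 2/9)
3. N lies on line DS with DN:NS = 1:(-3) ⇒ N = (7/18, 7/18)
4. V lies on line WN with WV:VN = 3:5 ⇒ V = (7/48, 7/48)
5. A lies on line VS with VA:AS = 1:4 ⇒ A = (29/180, 29/180)
2·[SVC] = 11/144, 2·[ASE] = 11/180
[SVC]:[ASE] = 11/144:11/180 = 5/4

[SVC]:[ASE] = 5/4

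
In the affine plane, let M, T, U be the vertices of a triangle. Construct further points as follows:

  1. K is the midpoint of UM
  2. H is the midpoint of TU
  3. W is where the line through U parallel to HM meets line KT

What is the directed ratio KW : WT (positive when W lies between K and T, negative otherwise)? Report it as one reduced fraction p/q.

Set M = (0, 0), T = (1, 0), U = (0, 1); any affine frame gives the same invariant.
1. K is the midpoint of UM ⇒ K = (0, 1/2)
2. H is the midpoint of TU ⇒ H = (1/2, 1/2)
3. W is where the line through U parallel to HM meets line KT ⇒ W = (-1/3, 2/3)
W = K + t·(T−K) with t = -1/3, so KW:WT = t:(1−t) = -1/3:4/3

KW:WT = -1/4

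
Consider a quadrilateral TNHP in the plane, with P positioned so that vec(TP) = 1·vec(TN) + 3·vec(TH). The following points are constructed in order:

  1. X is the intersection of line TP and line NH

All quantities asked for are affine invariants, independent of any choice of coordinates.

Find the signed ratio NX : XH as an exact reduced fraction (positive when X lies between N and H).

Choose coordinates T = (0, 0), N = (1, 0), H = (0, 1), P = (1, 3).
1. X is the intersection of line TP and line NH ⇒ X = (1/4, 3/4)
X = N + t·(H−N) with t = 3/4, so NX:XH = t:(1−t) = 3/4:1/4

NX:XH = 3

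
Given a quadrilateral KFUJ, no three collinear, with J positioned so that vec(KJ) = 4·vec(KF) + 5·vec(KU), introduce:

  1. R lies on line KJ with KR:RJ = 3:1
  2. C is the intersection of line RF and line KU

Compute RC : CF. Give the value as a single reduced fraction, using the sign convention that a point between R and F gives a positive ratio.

RC:CF = -3

Assign K = (0, 0), F = (1, 0), U = (0, 1), J = (4, 5) — the answer is frame-independent, so this choice is without loss of generality.
1. R lies on line KJ with KR:RJ = 3:1 ⇒ R = (3, 15/4)
2. C is the intersection of line RF and line KU ⇒ C = (0, -15/8)
C = R + t·(F−R) with t = 3/2, so RC:CF = t:(1−t) = 3/2:-1/2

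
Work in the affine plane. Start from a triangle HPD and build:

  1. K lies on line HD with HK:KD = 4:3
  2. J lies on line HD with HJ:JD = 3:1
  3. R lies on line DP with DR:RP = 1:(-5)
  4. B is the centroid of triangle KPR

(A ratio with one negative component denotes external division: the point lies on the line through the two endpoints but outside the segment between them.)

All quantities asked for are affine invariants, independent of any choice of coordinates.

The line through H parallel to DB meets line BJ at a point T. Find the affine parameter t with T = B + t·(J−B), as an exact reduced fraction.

Assign H = (0, 0), P = (1, 0), D = (0, 1) — the answer is frame-independent, so this choice is without loss of generality.
1. K lies on line HD with HK:KD = 4:3 ⇒ K = (0, 4/7)
2. J lies on line HD with HJ:JD = 3:1 ⇒ J = (0, 3/4)
3. R lies on line DP with DR:RP = 1:(-5) ⇒ R = (-1/4, 5/4)
4. B is the centroid of triangle KPR ⇒ B = (1/4, 17/28)
through H parallel to DB: direction (1/4, -11/28); meets BJ at T = (-3/4, 33/28)
T = B + t·(J−B) with t = 4

t = 4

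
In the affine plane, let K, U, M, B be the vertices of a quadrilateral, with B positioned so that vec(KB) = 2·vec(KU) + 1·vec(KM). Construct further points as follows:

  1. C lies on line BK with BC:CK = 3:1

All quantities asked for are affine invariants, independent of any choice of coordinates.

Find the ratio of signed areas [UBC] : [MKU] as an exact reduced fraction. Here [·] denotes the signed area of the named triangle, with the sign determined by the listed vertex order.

[UBC]:[MKU] = 3/4

Choose coordinates K = (0, 0), U = (1, 0), M = (0, 1), B = (2, 1).
1. C lies on line BK with BC:CK = 3:1 ⇒ C = (1/2, 1/4)
2·[UBC] = 3/4, 2·[MKU] = 1
[UBC]:[MKU] = 3/4:1 = 3/4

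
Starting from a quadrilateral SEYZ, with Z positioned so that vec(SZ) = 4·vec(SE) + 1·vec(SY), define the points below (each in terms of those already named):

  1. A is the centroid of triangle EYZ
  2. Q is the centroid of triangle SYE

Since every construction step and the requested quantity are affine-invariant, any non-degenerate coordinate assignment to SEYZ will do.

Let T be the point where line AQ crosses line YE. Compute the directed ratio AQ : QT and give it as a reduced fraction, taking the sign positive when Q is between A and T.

Work in coordinates with S = (0, 0), E = (1, 0), Y = (0, 1), Z = (4, 1).
1. A is the centroid of triangle EYZ ⇒ A = (5/3, 2/3)
2. Q is the centroid of triangle SYE ⇒ Q = (1/3, 1/3)
line AQ meets YE at T = (3/5, 2/5)
Q = A + t·(T−A) with t = 5/4, so AQ:QT = 5/4:-1/4

AQ:QT = -5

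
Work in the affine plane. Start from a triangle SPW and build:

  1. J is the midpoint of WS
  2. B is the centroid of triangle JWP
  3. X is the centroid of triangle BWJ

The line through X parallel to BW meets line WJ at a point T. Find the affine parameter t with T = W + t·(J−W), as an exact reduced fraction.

Set S = (0, 0), P = (1, 0), W = (0, 1); any affine frame gives the same invariant.
1. J is the midpoint of WS ⇒ J = (0, 1/2)
2. B is the centroid of triangle JWP ⇒ B = (1/3, 1/2)
3. X is the centroid of triangle BWJ ⇒ X = (1/9, 2/3)
through X parallel to BW: direction (-1/3, 1/2); meets WJ at T = (0, 5/6)
T = W + t·(J−W) with t = 1/3

t = 1/3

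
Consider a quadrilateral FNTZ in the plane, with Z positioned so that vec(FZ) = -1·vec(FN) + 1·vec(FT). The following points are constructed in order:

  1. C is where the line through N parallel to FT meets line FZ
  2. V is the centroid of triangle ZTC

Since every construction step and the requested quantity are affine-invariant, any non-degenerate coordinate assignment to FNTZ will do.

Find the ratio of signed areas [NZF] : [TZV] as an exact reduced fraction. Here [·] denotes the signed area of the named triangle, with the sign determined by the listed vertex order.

[NZF]:[TZV] = 3/2

Assign F = (0, 0), N = (1, 0), T = (0, 1), Z = (-1, 1) — the answer is frame-independent, so this choice is without loss of generality.
1. C is where the line through N parallel to FT meets line FZ ⇒ C = (1, -1)
2. V is the centroid of triangle ZTC ⇒ V = (0, 1/3)
2·[NZF] = 1, 2·[TZV] = 2/3
[NZF]:[TZV] = 1:2/3 = 3/2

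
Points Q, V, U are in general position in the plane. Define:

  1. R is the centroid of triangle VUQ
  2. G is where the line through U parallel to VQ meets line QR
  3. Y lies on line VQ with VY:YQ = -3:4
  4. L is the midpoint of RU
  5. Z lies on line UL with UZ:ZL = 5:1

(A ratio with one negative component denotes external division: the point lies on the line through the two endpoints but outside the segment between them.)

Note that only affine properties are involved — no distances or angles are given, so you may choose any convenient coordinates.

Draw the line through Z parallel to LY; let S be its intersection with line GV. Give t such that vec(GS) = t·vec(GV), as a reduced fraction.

Choose coordinates Q = (0, 0), V = (1, 0), U = (0, 1).
1. R is the centroid of triangle VUQ ⇒ R = (1/3, 1/3)
2. G is where the line through U parallel to VQ meets line QR ⇒ G = (1, 1)
3. Y lies on line VQ with VY:YQ = -3:4 ⇒ Y = (4, 0)
4. L is the midpoint of RU ⇒ L = (1/6, 2/3)
5. Z lies on line UL with UZ:ZL = 5:1 ⇒ Z = (5/36, 13/18)
through Z parallel to LY: direction (23/6, -2/3); meets GV at S = (1, 79/138)
S = G + t·(V−G) with t = 59/138

t = 59/138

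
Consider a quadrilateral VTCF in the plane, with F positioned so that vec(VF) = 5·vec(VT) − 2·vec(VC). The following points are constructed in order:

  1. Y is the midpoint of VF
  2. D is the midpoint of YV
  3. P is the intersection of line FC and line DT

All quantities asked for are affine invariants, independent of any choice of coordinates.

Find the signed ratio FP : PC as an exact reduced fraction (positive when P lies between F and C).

FP:PC = 6

Set V = (0, 0), T = (1, 0), C = (0, 1), F = (5, -2); any affine frame gives the same invariant.
1. Y is the midpoint of VF ⇒ Y = (5/2, -1)
2. D is the midpoint of YV ⇒ D = (5/4, -1/2)
3. P is the intersection of line FC and line DT ⇒ P = (5/7, 4/7)
P = F + t·(C−F) with t = 6/7, so FP:PC = t:(1−t) = 6/7:1/7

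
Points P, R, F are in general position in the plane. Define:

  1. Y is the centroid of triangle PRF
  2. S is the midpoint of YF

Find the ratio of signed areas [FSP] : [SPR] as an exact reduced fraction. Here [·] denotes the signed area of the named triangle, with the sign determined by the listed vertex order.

[FSP]:[SPR] = -1/4

Choose coordinates P = (0, 0), R = (1, 0), F = (0, 1).
1. Y is the centroid of triangle PRF ⇒ Y = (1/3, 1/3)
2. S is the midpoint of YF ⇒ S = (1/6, 2/3)
2·[FSP] = -1/6, 2·[SPR] = 2/3
[FSP]:[SPR] = -1/6:2/3 = -1/4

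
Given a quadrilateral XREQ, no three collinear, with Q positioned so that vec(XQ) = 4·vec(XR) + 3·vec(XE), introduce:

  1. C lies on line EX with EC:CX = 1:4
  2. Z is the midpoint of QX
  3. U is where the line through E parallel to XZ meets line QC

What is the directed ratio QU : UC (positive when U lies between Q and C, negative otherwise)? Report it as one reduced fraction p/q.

QU:UC = -5

Choose coordinates X = (0, 0), R = (1, 0), E = (0, 1), Q = (4, 3).
1. C lies on line EX with EC:CX = 1:4 ⇒ C = (0, 4/5)
2. Z is the midpoint of QX ⇒ Z = (2, 3/2)
3. U is where the line through E parallel to XZ meets line QC ⇒ U = (-1, 1/4)
U = Q + t·(C−Q) with t = 5/4, so QU:UC = t:(1−t) = 5/4:-1/4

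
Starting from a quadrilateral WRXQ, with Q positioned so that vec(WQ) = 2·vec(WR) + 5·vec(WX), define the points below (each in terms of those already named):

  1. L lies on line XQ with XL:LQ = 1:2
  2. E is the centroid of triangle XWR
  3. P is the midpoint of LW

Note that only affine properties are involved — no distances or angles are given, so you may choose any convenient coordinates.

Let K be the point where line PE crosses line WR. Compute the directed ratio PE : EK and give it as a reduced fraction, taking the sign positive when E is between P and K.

Set W = (0, 0), R = (1, 0), X = (0, 1), Q = (2, 5); any affine frame gives the same invariant.
1. L lies on line XQ with XL:LQ = 1:2 ⇒ L = (2/3, 7/3)
2. E is the centroid of triangle XWR ⇒ E = (1/3, 1/3)
3. P is the midpoint of LW ⇒ P = (1/3, 7/6)
line PE meets WR at K = (1/3, 0)
E = P + t·(K−P) with t = 5/7, so PE:EK = 5/7:2/7

PE:EK = 5/2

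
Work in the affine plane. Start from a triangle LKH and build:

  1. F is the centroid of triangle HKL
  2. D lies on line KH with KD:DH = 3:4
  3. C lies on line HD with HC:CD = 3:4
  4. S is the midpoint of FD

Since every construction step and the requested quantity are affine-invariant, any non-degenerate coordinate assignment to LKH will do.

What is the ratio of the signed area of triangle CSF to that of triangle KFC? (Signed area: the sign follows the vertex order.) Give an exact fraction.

Assign L = (0, 0), K = (1, 0), H = (0, 1) — the answer is frame-independent, so this choice is without loss of generality.
1. F is the centroid of triangle HKL ⇒ F = (1/3, 1/3)
2. D lies on line KH with KD:DH = 3:4 ⇒ D = (4/7, 3/7)
3. C lies on line HD with HC:CD = 3:4 ⇒ C = (12/49, 37/49)
4. S is the midpoint of FD ⇒ S = (19/42, 8/21)
2·[CSF] = -8/147, 2·[KFC] = -37/147
[CSF]:[KFC] = -8/147:-37/147 = 8/37

[CSF]:[KFC] = 8/37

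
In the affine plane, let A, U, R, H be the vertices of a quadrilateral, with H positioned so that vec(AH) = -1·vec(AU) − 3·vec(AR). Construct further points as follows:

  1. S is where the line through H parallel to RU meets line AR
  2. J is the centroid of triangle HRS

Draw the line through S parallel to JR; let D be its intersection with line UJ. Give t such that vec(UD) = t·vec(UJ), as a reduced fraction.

t = 1/2

Set A = (0, 0), U = (1, 0), R = (0, 1), H = (-1, -3); any affine frame gives the same invariant.
1. S is where the line through H parallel to RU meets line AR ⇒ S = (0, -4)
2. J is the centroid of triangle HRS ⇒ J = (-1/3, -2)
through S parallel to JR: direction (1/3, 3); meets UJ at D = (1/3, -1)
D = U + t·(J−U) with t = 1/2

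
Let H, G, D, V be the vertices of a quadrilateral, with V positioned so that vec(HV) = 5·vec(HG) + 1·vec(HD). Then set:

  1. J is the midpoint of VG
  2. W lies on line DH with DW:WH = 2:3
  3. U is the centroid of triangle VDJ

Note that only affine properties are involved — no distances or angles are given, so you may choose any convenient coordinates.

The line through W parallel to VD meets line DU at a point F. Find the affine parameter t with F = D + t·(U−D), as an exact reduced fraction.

Assign H = (0, 0), G = (1, 0), D = (0, 1), V = (5, 1) — the answer is frame-independent, so this choice is without loss of generality.
1. J is the midpoint of VG ⇒ J = (3, 1/2)
2. W lies on line DH with DW:WH = 2:3 ⇒ W = (0, 3/5)
3. U is the centroid of triangle VDJ ⇒ U = (8/3, 5/6)
through W parallel to VD: direction (-5, 0); meets DU at F = (32/5, 3/5)
F = D + t·(U−D) with t = 12/5

t = 12/5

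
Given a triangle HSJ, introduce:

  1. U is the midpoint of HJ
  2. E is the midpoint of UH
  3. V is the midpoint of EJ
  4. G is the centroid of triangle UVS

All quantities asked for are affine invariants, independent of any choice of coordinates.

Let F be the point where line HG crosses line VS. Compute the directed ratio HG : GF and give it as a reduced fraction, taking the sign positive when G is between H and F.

Work in coordinates with H = (0, 0), S = (1, 0), J = (0, 1).
1. U is the midpoint of HJ ⇒ U = (0, 1/2)
2. E is the midpoint of UH ⇒ E = (0, 1/4)
3. V is the midpoint of EJ ⇒ V = (0, 5/8)
4. G is the centroid of triangle UVS ⇒ G = (1/3, 3/8)
line HG meets VS at F = (5/14, 45/112)
G = H + t·(F−H) with t = 14/15, so HG:GF = 14/15:1/15

HG:GF = 14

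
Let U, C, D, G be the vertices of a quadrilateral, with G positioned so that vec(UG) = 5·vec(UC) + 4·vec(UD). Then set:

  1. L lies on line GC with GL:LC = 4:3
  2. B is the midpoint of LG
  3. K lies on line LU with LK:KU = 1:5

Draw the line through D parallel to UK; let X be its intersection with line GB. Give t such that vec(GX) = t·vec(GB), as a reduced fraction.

Work in coordinates with U = (0, 0), C = (1, 0), D = (0, 1), G = (5, 4).
1. L lies on line GC with GL:LC = 4:3 ⇒ L = (19/7, 12/7)
2. B is the midpoint of LG ⇒ B = (27/7, 20/7)
3. K lies on line LU with LK:KU = 1:5 ⇒ K = (95/42, 10/7)
through D parallel to UK: direction (95/42, 10/7); meets GB at X = (38/7, 31/7)
X = G + t·(B−G) with t = -3/8

t = -3/8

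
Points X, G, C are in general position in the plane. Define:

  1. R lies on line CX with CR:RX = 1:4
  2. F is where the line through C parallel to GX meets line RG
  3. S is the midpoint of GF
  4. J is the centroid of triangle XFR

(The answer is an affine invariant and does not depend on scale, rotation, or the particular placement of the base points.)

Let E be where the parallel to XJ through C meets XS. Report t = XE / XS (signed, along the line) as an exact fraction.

t = 5/16

Work in coordinates with X = (0, 0), G = (1, 0), C = (0, 1).
1. R lies on line CX with CR:RX = 1:4 ⇒ R = (0, 4/5)
2. F is where the line through C parallel to GX meets line RG ⇒ F = (-1/4, 1)
3. S is the midpoint of GF ⇒ S = (3/8, 1/2)
4. J is the centroid of triangle XFR ⇒ J = (-1/12, 3/5)
through C parallel to XJ: direction (-1/12, 3/5); meets XS at E = (15/128, 5/32)
E = X + t·(S−X) with t = 5/16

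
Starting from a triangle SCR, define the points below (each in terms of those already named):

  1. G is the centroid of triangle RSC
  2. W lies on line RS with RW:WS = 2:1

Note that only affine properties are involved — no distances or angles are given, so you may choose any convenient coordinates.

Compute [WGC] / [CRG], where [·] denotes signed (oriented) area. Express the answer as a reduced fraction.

[WGC]:[CRG] = -1/3

Set S = (0, 0), C = (1, 0), R = (0, 1); any affine frame gives the same invariant.
1. G is the centroid of triangle RSC ⇒ G = (1/3, 1/3)
2. W lies on line RS with RW:WS = 2:1 ⇒ W = (0, 1/3)
2·[WGC] = -1/9, 2·[CRG] = 1/3
[WGC]:[CRG] = -1/9:1/3 = -1/3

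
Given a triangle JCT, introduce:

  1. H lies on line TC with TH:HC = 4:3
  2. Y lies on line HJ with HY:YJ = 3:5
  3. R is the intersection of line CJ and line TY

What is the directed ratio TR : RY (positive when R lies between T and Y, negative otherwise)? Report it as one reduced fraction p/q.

Work in coordinates with J = (0, 0), C = (1, 0), T = (0, 1).
1. H lies on line TC with TH:HC = 4:3 ⇒ H = (4/7, 3/7)
2. Y lies on line HJ with HY:YJ = 3:5 ⇒ Y = (5/14, 15/56)
3. R is the intersection of line CJ and line TY ⇒ R = (20/41, 0)
R = T + t·(Y−T) with t = 56/41, so TR:RY = t:(1−t) = 56/41:-15/41

TR:RY = -56/15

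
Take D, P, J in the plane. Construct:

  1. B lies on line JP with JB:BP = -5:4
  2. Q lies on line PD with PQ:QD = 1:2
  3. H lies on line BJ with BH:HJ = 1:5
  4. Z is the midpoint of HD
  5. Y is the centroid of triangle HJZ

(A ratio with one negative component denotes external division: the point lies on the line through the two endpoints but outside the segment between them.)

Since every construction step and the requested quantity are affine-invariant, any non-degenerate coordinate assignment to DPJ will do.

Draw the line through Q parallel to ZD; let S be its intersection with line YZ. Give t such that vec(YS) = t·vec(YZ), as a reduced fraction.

Work in coordinates with D = (0, 0), P = (1, 0), J = (0, 1).
1. B lies on line JP with JB:BP = -5:4 ⇒ B = (5, -4)
2. Q lies on line PD with PQ:QD = 1:2 ⇒ Q = (2/3, 0)
3. H lies on line BJ with BH:HJ = 1:5 ⇒ H = (25/6, -19/6)
4. Z is the midpoint of HD ⇒ Z = (25/12, -19/12)
5. Y is the centroid of triangle HJZ ⇒ Y = (25/12, -5/4)
through Q parallel to ZD: direction (-25/12, 19/12); meets YZ at S = (25/12, -323/300)
S = Y + t·(Z−Y) with t = -13/25

t = -13/25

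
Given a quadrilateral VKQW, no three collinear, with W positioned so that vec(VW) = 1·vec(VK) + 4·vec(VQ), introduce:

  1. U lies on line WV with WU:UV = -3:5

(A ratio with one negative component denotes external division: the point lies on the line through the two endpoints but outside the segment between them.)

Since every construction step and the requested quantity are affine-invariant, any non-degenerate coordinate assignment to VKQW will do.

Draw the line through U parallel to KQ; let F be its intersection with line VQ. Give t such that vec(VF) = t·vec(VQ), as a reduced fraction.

t = 25/2

Assign V = (0, 0), K = (1, 0), Q = (0, 1), W = (1, 4) — the answer is frame-independent, so this choice is without loss of generality.
1. U lies on line WV with WU:UV = -3:5 ⇒ U = (5/2, 10)
through U parallel to KQ: direction (-1, 1); meets VQ at F = (0, 25/2)
F = V + t·(Q−V) with t = 25/2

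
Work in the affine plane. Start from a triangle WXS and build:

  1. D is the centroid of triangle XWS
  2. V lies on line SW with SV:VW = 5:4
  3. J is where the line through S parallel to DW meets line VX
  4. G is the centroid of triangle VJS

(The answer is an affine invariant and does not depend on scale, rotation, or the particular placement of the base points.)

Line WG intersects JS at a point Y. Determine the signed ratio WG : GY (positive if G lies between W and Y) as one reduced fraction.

Choose coordinates W = (0, 0), X = (1, 0), S = (0, 1).
1. D is the centroid of triangle XWS ⇒ D = (1/3, 1/3)
2. V lies on line SW with SV:VW = 5:4 ⇒ V = (0, 4/9)
3. J is where the line through S parallel to DW meets line VX ⇒ J = (-5/13, 8/13)
4. G is the centroid of triangle VJS ⇒ G = (-5/39, 241/351)
line WG meets JS at Y = (-45/286, 241/286)
G = W + t·(Y−W) with t = 22/27, so WG:GY = 22/27:5/27

WG:GY = 22/5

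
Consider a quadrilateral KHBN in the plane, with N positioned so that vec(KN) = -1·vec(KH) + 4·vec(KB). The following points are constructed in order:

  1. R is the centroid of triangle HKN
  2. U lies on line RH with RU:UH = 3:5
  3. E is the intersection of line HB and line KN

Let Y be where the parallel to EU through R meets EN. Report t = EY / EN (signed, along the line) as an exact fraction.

Work in coordinates with K = (0, 0), H = (1, 0), B = (0, 1), N = (-1, 4).
1. R is the centroid of triangle HKN ⇒ R = (0, 4/3)
2. U lies on line RH with RU:UH = 3:5 ⇒ U = (3/8, 5/6)
3. E is the intersection of line HB and line KN ⇒ E = (-1/3, 4/3)
through R parallel to EU: direction (17/24, -1/2); meets EN at Y = (-17/42, 34/21)
Y = E + t·(N−E) with t = 3/28

t = 3/28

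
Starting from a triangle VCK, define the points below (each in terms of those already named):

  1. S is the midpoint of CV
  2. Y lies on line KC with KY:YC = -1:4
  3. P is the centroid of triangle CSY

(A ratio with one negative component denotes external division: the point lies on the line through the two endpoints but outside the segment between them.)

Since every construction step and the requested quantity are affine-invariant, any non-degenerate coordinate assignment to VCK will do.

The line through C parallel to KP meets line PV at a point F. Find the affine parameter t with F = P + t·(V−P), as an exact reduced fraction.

t = -3/7

Set V = (0, 0), C = (1, 0), K = (0, 1); any affine frame gives the same invariant.
1. S is the midpoint of CV ⇒ S = (1/2, 0)
2. Y lies on line KC with KY:YC = -1:4 ⇒ Y = (-1/3, 4/3)
3. P is the centroid of triangle CSY ⇒ P = (7/18, 4/9)
through C parallel to KP: direction (7/18, -5/9); meets PV at F = (5/9, 40/63)
F = P + t·(V−P) with t = -3/7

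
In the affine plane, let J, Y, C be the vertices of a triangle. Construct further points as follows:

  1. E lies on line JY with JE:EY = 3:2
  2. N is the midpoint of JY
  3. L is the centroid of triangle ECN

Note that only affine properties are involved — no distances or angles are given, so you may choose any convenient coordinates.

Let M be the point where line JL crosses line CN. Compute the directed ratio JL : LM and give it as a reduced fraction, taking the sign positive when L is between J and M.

JL:LM = -16

Work in coordinates with J = (0, 0), Y = (1, 0), C = (0, 1).
1. E lies on line JY with JE:EY = 3:2 ⇒ E = (3/5, 0)
2. N is the midpoint of JY ⇒ N = (1/2, 0)
3. L is the centroid of triangle ECN ⇒ L = (11/30, 1/3)
line JL meets CN at M = (11/32, 5/16)
L = J + t·(M−J) with t = 16/15, so JL:LM = 16/15:-1/15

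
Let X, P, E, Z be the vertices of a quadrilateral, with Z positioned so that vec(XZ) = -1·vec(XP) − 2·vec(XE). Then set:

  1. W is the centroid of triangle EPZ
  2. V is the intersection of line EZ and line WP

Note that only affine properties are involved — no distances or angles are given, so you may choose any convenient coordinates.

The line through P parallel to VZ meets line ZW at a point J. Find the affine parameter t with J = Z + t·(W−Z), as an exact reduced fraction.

t = 3

Work in coordinates with X = (0, 0), P = (1, 0), E = (0, 1), Z = (-1, -2).
1. W is the centroid of triangle EPZ ⇒ W = (0, -1/3)
2. V is the intersection of line EZ and line WP ⇒ V = (-1/2, -1/2)
through P parallel to VZ: direction (-1/2, -3/2); meets ZW at J = (2, 3)
J = Z + t·(W−Z) with t = 3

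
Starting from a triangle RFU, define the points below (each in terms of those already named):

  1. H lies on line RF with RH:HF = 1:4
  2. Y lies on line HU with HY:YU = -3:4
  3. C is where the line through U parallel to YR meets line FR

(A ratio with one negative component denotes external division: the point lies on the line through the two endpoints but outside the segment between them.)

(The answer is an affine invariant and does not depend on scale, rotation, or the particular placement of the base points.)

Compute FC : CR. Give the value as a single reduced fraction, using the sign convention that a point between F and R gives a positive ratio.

FC:CR = 11/4

Set R = (0, 0), F = (1, 0), U = (0, 1); any affine frame gives the same invariant.
1. H lies on line RF with RH:HF = 1:4 ⇒ H = (1/5, 0)
2. Y lies on line HU with HY:YU = -3:4 ⇒ Y = (4/5, -3)
3. C is where the line through U parallel to YR meets line FR ⇒ C = (4/15, 0)
C = F + t·(R−F) with t = 11/15, so FC:CR = t:(1−t) = 11/15:4/15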